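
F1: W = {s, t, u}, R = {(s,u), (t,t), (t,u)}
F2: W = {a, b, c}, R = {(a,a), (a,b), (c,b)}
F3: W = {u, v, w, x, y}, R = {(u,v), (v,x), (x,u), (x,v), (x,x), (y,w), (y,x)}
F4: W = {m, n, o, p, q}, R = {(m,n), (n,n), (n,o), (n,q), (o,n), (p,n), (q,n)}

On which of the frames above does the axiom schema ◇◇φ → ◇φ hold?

F1, F2

Frame correspondent (Sahlqvist): ∀x ∀y (xR²y → ∃w (y = w ∧ xRw)) — i.e. a generalized confluence (Geach) condition.
F1: condition met.
F2: condition met.
F3: fails — uR²x but no t with x=t and uRt.
F4: fails — mR²o but no w with o=w and mRw.
Valid on: F1, F2.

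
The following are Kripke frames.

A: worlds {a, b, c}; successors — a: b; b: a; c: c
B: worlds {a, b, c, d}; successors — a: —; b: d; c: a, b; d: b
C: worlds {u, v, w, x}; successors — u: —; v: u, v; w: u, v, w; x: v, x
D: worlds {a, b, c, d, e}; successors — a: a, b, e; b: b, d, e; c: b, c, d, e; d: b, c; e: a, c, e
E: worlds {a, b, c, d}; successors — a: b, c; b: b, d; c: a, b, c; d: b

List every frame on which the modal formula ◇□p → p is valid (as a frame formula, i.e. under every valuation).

This is the axiom for symmetry; its first-order frame correspondent is ∀x ∀y (Rxy → Ryx).
A: satisfies the condition.
B: fails — Rca but not Rac.
C: fails — Rwu but not Ruw.
D: fails — Rab but not Rba.
E: fails — Rab but not Rba.
Valid on: A.

A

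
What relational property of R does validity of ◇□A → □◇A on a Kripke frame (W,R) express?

This is the .2 axiom.
Its frame correspondent is convergence — ∀x ∀y ∀z (Rxy ∧ Rxz → ∃w (Ryw ∧ Rzw)).

convergence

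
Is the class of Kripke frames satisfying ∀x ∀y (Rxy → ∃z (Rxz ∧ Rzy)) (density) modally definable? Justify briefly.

The condition is density. A defining modal formula is □□r → □r.
Suppose □□r→□r is valid. Take Rxy and set V(r)={w : xR²w}. Then □□r at x, so □r at x, so r at y, i.e. ∃z(Rxz∧Rzy).

Definable; □□r → □r defines it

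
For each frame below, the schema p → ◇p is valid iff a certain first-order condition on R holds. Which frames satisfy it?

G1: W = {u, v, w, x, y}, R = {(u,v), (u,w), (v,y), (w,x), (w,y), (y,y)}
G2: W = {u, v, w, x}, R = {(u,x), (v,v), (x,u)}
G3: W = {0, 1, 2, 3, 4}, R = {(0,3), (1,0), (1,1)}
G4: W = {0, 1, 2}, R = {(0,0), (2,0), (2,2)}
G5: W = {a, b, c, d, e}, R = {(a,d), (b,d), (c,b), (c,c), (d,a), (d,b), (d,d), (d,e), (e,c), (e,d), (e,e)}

Frame correspondent (Sahlqvist): ∀x Rxx — i.e. reflexivity.
G1: fails — world u does not see itself.
G2: fails — world u does not see itself.
G3: fails — world 0 does not see itself.
G4: fails — world 1 does not see itself.
G5: fails — world a does not see itself.
Valid on no frame.

none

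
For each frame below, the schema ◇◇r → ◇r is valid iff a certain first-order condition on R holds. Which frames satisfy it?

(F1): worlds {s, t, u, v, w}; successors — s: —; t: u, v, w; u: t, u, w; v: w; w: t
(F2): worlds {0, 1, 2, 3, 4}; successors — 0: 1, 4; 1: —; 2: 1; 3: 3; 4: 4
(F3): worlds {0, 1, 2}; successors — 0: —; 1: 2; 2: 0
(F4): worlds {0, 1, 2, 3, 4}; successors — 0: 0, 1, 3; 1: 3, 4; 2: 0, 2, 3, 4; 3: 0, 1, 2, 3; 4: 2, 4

This is the axiom for transitivity; its first-order frame correspondent is ∀x ∀y ∀z (Rxy ∧ Ryz → Rxz).
(F1): fails — Rwt and Rtv but not Rwv.
(F2): ✓.
(F3): fails — R12 and R20 but not R10.
(F4): fails — R32 and R24 but not R34.
Valid on: (F2).

(F2)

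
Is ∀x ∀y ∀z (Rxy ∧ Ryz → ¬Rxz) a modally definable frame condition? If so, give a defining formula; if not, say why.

Any modally definable frame class is closed under surjective bounded morphisms.
The 3-cycle (worlds s,t,u with s→t→u→s) is intransitive. Mapping every world to a single reflexive point • is a surjective bounded morphism; the reflexive point is not intransitive (R••∧R•• but R••).
So the class is not modally definable.

No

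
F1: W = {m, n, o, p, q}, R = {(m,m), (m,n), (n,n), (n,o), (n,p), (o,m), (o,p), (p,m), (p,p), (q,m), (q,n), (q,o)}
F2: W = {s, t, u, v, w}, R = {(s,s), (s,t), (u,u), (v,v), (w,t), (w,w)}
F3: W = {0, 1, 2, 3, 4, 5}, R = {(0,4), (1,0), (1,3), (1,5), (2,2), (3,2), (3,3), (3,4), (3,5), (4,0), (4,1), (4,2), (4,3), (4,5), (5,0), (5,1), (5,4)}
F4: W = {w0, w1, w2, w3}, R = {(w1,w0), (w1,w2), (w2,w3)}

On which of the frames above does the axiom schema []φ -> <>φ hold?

This is the axiom for seriality; its first-order frame correspondent is forall x exists y Rxy.
F1: condition met.
F2: fails — world t has no successor.
F3: condition met.
F4: fails — world w0 has no successor.
Valid on: F1, F3.

F1, F3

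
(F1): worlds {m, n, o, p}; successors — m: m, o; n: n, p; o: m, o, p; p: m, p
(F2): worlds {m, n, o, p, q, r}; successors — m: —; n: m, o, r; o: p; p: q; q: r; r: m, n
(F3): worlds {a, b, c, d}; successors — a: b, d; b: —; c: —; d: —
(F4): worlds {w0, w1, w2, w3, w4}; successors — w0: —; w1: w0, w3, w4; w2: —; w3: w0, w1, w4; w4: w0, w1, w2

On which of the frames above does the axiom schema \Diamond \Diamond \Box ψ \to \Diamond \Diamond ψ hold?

(F1), (F3)

Frame correspondent (Sahlqvist): \forall x \forall y (x R^2 y \to \exists w (yRw \wedge x R^2 w)) — i.e. a generalized confluence (Geach) condition.
(F1): satisfies the condition.
(F2): fails — nR²m but no w with mRw and nR²w.
(F3): satisfies the condition.
(F4): fails — w1R²w0 but no w with w0Rw and w1R²w.
Valid on: (F1), (F3).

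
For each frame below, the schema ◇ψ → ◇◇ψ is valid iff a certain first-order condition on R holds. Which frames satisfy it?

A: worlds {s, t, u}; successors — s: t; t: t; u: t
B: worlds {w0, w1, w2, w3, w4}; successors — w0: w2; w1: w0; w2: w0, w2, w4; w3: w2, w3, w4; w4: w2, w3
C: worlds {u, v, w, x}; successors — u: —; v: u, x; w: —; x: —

A

Frame correspondent (Sahlqvist): ∀x ∀y (xRy → ∃w (y = w ∧ xR²w)) — i.e. a generalized confluence (Geach) condition.
A: satisfies the condition.
B: fails — w1Rw0 but no w with w0=w and w1R²w.
C: fails — vRu but no t with u=t and vR²t.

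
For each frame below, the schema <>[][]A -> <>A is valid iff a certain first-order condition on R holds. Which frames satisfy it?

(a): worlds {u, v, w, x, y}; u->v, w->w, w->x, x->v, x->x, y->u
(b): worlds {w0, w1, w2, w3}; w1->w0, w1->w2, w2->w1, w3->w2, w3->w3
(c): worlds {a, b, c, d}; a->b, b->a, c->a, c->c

(c)

This is the axiom for a generalized confluence (Geach) condition; its first-order frame correspondent is forall x forall y (xRy -> exists w (y R^2 w & xRw)).
(a): fails — uRv but no t with vR²t and uRt.
(b): fails — w1Rw0 but no w with w0R²w and w1Rw.
(c): holds.
Valid on: (c).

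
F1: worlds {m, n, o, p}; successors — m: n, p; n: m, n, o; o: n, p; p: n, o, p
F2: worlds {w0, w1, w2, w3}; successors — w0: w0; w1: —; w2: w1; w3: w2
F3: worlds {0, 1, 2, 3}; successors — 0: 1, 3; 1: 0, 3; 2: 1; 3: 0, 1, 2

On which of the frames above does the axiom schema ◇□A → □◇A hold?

F1

This is the axiom for convergence; its first-order frame correspondent is ∀x ∀y ∀z (Rxy ∧ Rxz → ∃w (Ryw ∧ Rzw)).
F1: satisfies the condition.
F2: fails — Rw2w1 and Rw2w1 but w1 and w1 have no common successor.
F3: fails — R32 and R31 but 2 and 1 have no common successor.
Valid on: F1.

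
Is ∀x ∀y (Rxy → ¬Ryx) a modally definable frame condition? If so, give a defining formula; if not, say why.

Not modally definable

Any modally definable frame class is closed under surjective bounded morphisms.
The 5-cycle (worlds a,b,c,d,e with a→b→c→d→e→a) is asymmetric. Mapping every world to a single reflexive point • is a surjective bounded morphism, and the reflexive point is not asymmetric (R•• but asymmetry requires ¬R••).
So the class is not modally definable.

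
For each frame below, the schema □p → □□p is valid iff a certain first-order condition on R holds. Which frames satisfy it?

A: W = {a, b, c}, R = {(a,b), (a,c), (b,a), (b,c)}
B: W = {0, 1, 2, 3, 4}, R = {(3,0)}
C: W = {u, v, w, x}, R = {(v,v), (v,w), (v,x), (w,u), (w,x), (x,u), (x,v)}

B

Frame correspondent (Sahlqvist): ∀x ∀y ∀z (Rxy ∧ Ryz → Rxz) — i.e. transitivity.
A: fails — Rab and Rba but not Raa.
B: holds.
C: fails — Rwx and Rxv but not Rwv.
Valid on: B.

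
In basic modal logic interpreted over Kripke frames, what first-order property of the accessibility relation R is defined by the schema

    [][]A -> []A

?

Suppose □□A→□A is valid. Take Rxy and set V(A)={w : xR²w}. Then □□A at x, so □A at x, so A at y, i.e. ∃z(Rxz∧Rzy).

Density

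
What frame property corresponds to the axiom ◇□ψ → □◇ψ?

convergence: ∀x ∀y ∀z (Rxy ∧ Rxz → ∃w (Ryw ∧ Rzw))

Suppose ◇□ψ→□◇ψ is valid. Take Rxy, Rxz and set V(ψ)={w : Ryw}. Then □ψ at y so ◇□ψ at x, so □◇ψ at x, so ◇ψ at z, giving w with Rzw and Ryw.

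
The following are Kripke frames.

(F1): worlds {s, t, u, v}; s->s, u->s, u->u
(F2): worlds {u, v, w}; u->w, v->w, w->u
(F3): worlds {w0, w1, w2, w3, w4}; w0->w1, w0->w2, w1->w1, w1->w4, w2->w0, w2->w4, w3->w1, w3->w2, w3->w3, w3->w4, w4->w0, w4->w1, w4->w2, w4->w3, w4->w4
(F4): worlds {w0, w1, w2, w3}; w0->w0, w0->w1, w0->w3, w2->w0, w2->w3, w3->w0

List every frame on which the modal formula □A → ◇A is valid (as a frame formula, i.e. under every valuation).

This is the axiom for seriality; its first-order frame correspondent is ∀x ∃y Rxy.
(F1): fails — world t has no successor.
(F2): satisfies the condition.
(F3): satisfies the condition.
(F4): fails — world w1 has no successor.

(F2), (F3)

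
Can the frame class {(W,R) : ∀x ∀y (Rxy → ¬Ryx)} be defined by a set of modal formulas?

Any modally definable frame class is closed under surjective bounded morphisms.
The 5-cycle (worlds s,t,u,v,w with s→t→u→v→w→s) is asymmetric. Mapping every world to a single reflexive point • is a surjective bounded morphism, and the reflexive point is not asymmetric (R•• but asymmetry requires ¬R••).
Hence asymmetry is not modally definable.

Not modally definable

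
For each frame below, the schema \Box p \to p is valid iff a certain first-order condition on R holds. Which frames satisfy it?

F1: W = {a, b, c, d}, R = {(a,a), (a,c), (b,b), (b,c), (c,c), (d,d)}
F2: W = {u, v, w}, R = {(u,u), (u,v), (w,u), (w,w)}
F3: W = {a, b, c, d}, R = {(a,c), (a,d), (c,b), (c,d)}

The schema corresponds to reflexivity: \forall x Rxx.
F1: holds.
F2: fails — world v does not see itself.
F3: fails — world a does not see itself.
Valid on: F1.

F1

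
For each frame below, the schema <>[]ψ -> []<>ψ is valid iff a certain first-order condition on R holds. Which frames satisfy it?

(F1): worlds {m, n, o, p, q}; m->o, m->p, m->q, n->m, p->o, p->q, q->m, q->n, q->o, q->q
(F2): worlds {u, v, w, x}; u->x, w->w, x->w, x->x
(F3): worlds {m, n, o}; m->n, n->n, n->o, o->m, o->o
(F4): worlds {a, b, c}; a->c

Frame correspondent (Sahlqvist): forall x forall y forall z (Rxy & Rxz -> exists w (Ryw & Rzw)) — i.e. convergence.
(F1): fails — Rmo and Rmo but o and o have no common successor.
(F2): holds.
(F3): fails — Rom and Roo but m and o have no common successor.
(F4): fails — Rac and Rac but c and c have no common successor.
Valid on: (F2).

(F2)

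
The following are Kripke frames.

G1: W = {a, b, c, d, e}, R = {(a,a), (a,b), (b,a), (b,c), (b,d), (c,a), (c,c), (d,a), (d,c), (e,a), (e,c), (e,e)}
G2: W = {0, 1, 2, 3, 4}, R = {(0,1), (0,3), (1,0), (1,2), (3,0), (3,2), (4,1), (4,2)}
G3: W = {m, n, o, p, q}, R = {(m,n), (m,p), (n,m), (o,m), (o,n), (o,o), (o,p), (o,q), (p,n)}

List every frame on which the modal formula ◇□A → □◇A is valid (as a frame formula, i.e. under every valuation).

The schema corresponds to convergence: ∀x ∀y ∀z (Rxy ∧ Rxz → ∃w (Ryw ∧ Rzw)).
G1: holds.
G2: fails — R10 and R12 but 0 and 2 have no common successor.
G3: fails — Rmn and Rmp but n and p have no common successor.
Valid on: G1.

G1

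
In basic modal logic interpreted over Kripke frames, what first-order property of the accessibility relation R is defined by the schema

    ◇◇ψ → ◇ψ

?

transitivity: ∀x ∀y ∀z (Rxy ∧ Ryz → Rxz)

This is frame-equivalent to □ψ → □□ψ (substitute ¬ψ for ψ and contrapose).
Suppose □ψ→□□ψ is valid. Take Rxy, Ryz and set V(ψ)={w : Rxw}. Then □ψ at x, so □□ψ at x, so □ψ at y, so ψ at z, i.e. Rxz.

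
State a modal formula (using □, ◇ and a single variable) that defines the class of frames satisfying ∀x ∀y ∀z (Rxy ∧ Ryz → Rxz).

□q → □□q

This is transitivity; the standard corresponding axiom is 4: □q → □□q.
Suppose □q→□□q is valid. Take Rxy, Ryz and set V(q)={w : Rxw}. Then □q at x, so □□q at x, so □q at y, so q at z, i.e. Rxz.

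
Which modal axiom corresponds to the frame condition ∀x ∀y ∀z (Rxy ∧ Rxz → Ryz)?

◇r → □◇r

A defining formula is ◇r → □◇r (the 5 axiom).
Suppose ◇r→□◇r is valid. Take Rxy, Rxz and set V(r)={y}. Then ◇r at x, so □◇r at x, so ◇r at z, so some w with Rzw has r; w=y, i.e. Rzy. By symmetry of the argument, Ryz.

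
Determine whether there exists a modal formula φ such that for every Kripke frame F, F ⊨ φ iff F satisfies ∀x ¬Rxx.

Not definable by any modal formula

Any modally definable frame class is closed under surjective bounded morphisms.
The 3-cycle (worlds w0,w1,w2 with w0→w1→w2→w0) is irreflexive, and the map sending every world to a single reflexive point • is a surjective bounded morphism (forth: every edge maps to (•,•); back: every world has a successor). So any modal formula valid on the 3-cycle is also valid on the reflexive point, which is not irreflexive.
Hence irreflexivity is not modally definable.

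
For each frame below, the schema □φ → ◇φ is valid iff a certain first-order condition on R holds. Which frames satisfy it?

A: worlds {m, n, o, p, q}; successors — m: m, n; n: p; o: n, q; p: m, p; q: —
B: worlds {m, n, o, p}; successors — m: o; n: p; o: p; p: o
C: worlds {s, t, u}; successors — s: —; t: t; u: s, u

The schema corresponds to seriality: ∀x ∃y Rxy.
A: fails — world q has no successor.
B: ✓.
C: fails — world s has no successor.

B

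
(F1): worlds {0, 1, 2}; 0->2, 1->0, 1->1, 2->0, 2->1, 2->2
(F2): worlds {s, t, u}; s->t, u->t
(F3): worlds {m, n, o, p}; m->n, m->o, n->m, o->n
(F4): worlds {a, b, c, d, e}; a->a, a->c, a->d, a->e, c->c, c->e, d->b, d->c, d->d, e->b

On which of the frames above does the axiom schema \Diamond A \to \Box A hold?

(F2)

The schema corresponds to partial functionality: \forall x \forall y \forall z (Rxy \wedge Rxz \to y = z).
(F1): fails — 1 sees both 0 and 1.
(F2): condition met.
(F3): fails — m sees both n and o.
(F4): fails — a sees both a and c.
Valid on: (F2).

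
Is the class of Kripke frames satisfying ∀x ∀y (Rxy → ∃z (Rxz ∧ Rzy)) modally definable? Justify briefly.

Yes: it is density, defined by the C4 schema □□p → □p.
Suppose □□p→□p is valid. Take Rxy and set V(p)={w : xR²w}. Then □□p at x, so □p at x, so p at y, i.e. ∃z(Rxz∧Rzy).

Yes, by □□p → □p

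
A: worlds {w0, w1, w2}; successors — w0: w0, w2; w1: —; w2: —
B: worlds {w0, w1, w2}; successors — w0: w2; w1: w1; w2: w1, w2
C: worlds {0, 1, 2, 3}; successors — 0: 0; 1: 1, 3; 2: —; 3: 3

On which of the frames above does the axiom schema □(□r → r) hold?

B, C

Frame correspondent (Sahlqvist): ∀x ∀y (Rxy → Ryy) — i.e. shift-reflexivity.
A: fails — Rw0w2 but not Rw2w2.
B: ✓.
C: ✓.
Valid on: B, C.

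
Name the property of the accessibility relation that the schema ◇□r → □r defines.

The Euclidean property

Replacing r by ¬r and contraposing gives the equivalent schema ◇r → □◇r.
Suppose ◇r→□◇r is valid. Take Rxy, Rxz and set V(r)={y}. Then ◇r at x, so □◇r at x, so ◇r at z, so some w with Rzw has r; w=y, i.e. Rzy. By symmetry of the argument, Ryz.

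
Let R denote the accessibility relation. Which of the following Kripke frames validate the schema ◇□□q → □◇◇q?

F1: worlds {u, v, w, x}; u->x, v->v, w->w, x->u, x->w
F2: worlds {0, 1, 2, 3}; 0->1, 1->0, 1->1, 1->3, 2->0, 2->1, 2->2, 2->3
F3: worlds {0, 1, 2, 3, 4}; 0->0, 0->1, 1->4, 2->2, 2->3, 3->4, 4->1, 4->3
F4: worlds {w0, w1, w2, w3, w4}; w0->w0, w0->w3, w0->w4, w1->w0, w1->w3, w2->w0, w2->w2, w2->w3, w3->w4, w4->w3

F1, F3

Frame correspondent (Sahlqvist): ∀x ∀y ∀z ((xRy ∧ xRz) → ∃w (yR²w ∧ zR²w)) — i.e. a generalized confluence (Geach) condition.
F1: ✓.
F2: fails — 1R0, 1R3 but no w with 0R²w and 3R²w.
F3: ✓.
F4: fails — w0Rw3, w0Rw4 but no w with w3R²w and w4R²w.
Valid on: F1, F3.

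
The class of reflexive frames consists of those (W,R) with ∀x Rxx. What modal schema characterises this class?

The condition is reflexivity. The T schema □s → s defines it.
Suppose □s→s is valid. At any x set V(s)={w : Rxw}. Then □s holds at x, so s holds at x, i.e. Rxx.

□s → s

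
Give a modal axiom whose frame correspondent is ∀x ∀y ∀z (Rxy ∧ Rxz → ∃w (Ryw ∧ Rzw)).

This is convergence; the standard corresponding axiom is .2: ◇□p → □◇p.
Suppose ◇□p→□◇p is valid. Take Rxy, Rxz and set V(p)={w : Ryw}. Then □p at y so ◇□p at x, so □◇p at x, so ◇p at z, giving w with Rzw and Ryw.

◇□p → □◇p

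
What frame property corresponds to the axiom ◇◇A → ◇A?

transitivity: ∀x ∀y ∀z (Rxy ∧ Ryz → Rxz)

This is frame-equivalent to □A → □□A (substitute ¬A for A and contrapose).
Suppose □A→□□A is valid. Take Rxy, Ryz and set V(A)={w : Rxw}. Then □A at x, so □□A at x, so □A at y, so A at z, i.e. Rxz.
Conversely, any frame satisfying ∀x ∀y ∀z (Rxy ∧ Ryz → Rxz) validates the schema.
So the correspondent is transitivity.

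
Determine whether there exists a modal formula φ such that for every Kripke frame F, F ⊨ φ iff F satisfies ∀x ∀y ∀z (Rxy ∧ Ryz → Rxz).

Yes — defined by □q → □□q

Yes: it is transitivity, defined by the 4 schema □q → □□q.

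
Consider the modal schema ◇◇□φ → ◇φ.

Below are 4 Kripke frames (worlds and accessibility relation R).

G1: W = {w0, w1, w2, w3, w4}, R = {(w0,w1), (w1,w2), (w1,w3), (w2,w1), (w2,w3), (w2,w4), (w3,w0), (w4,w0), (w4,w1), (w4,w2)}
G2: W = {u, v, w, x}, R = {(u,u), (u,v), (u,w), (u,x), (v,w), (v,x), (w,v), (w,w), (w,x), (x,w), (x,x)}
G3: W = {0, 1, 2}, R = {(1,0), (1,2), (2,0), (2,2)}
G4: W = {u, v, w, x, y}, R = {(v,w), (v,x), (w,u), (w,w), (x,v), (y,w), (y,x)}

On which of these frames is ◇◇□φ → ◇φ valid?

G2

The schema corresponds to a generalized confluence (Geach) condition: ∀x ∀y (xR²y → ∃w (yRw ∧ xRw)).
G1: fails — w0R²w3 but no w with w3Rw and w0Rw.
G2: condition met.
G3: fails — 1R²0 but no w with 0Rw and 1Rw.
G4: fails — vR²u but no t with uRt and vRt.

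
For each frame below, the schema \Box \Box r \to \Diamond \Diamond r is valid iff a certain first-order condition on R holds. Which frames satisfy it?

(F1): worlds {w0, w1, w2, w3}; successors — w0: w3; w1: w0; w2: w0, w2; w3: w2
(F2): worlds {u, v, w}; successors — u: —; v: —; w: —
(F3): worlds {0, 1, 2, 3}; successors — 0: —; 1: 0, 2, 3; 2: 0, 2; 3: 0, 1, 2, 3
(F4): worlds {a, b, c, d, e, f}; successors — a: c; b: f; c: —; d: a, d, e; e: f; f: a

(F1)

Frame correspondent (Sahlqvist): \forall x \exists w (x R^2 w \wedge x R^2 w) — i.e. a generalized confluence (Geach) condition.
(F1): satisfies the condition.
(F2): fails — at u but no t with uR²t and uR²t.
(F3): fails — at 0 but no w with 0R²w and 0R²w.
(F4): fails — at a but no w with aR²w and aR²w.
Valid on: (F1).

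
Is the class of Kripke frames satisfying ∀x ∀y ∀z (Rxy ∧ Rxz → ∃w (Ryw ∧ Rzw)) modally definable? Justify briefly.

Definable; ◇□q → □◇q defines it

The condition is convergence. A defining modal formula is ◇□q → □◇q.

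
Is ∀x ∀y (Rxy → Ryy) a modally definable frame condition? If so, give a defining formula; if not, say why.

Yes, by □(□p → p)

Yes: it is shift-reflexivity, defined by the T□ schema □(□p → p).
Suppose □(□p→p) is valid. Take Rxy and set V(p)={w : Ryw}. Then at y, □p holds; since □(□p→p) at x, □p→p at y, so p at y, i.e. Ryy.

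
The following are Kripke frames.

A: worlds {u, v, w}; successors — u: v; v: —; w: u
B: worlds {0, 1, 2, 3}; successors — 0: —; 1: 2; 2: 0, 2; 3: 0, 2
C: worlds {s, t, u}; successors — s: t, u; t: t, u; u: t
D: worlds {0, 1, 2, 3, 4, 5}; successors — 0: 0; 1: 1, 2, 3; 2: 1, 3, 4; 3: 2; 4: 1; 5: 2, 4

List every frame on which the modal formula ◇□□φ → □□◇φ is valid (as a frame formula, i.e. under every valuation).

C

This is the axiom for a generalized confluence (Geach) condition; its first-order frame correspondent is ∀x ∀y ∀z ((xRy ∧ xR²z) → ∃w (yR²w ∧ zRw)).
A: fails — wRu, wR²v but no t with uR²t and vRt.
B: fails — 1R2, 1R²0 but no w with 2R²w and 0Rw.
C: ✓.
D: fails — 1R3, 1R²3 but no w with 3R²w and 3Rw.
Valid on: C.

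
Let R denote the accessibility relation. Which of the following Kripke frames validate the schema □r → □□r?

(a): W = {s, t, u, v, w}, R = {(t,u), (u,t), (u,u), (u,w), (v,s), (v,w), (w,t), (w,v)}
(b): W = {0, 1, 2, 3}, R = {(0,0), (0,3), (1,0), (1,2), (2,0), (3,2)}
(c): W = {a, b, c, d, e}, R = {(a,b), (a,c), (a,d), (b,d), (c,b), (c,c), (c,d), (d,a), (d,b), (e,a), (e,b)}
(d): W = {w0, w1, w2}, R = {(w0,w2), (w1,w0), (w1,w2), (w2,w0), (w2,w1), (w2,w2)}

Frame correspondent (Sahlqvist): ∀x ∀y ∀z (Rxy ∧ Ryz → Rxz) — i.e. transitivity.
(a): fails — Rwt and Rtu but not Rwu.
(b): fails — R10 and R03 but not R13.
(c): fails — Reb and Rbd but not Red.
(d): fails — Rw1w2 and Rw2w1 but not Rw1w1.
Valid on no frame.

none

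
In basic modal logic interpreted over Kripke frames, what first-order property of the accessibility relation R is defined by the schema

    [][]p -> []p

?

Suppose □□p→□p is valid. Take Rxy and set V(p)={w : xR²w}. Then □□p at x, so □p at x, so p at y, i.e. ∃z(Rxz∧Rzy).
The converse is a direct semantic check.
So the correspondent is density.

density: forall x forall y (Rxy -> exists z (Rxz & Rzy))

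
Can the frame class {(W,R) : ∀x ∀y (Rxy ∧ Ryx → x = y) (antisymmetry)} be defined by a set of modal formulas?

Modal frame validity is preserved under surjective bounded morphisms.
The 8-cycle (worlds w0,w1,w2,w3,w4,w5,w6,w7 with w0→w1→w2→w3→w4→w5→w6→w7→w0) is antisymmetric. Sending even-indexed worlds to s and odd-indexed worlds to t is a surjective bounded morphism onto the two-world frame with s↔t, which is not antisymmetric.
So no modal formula (or set of formulas) defines exactly the antisymmetric frames.

No — not modally definable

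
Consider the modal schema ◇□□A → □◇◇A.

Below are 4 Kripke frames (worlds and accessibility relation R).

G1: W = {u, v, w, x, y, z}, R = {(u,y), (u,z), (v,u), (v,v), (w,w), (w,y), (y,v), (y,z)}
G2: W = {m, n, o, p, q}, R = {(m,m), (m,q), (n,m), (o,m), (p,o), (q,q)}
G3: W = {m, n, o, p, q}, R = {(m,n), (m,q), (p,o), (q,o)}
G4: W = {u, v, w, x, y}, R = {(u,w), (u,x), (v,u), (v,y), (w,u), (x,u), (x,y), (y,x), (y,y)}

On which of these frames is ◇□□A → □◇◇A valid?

Frame correspondent (Sahlqvist): ∀x ∀y ∀z ((xRy ∧ xRz) → ∃w (yR²w ∧ zR²w)) — i.e. a generalized confluence (Geach) condition.
G1: fails — uRy, uRz but no t with yR²t and zR²t.
G2: ✓.
G3: fails — mRn, mRn but no w with nR²w and nR²w.
G4: ✓.
Valid on: G2, G4.

G2, G4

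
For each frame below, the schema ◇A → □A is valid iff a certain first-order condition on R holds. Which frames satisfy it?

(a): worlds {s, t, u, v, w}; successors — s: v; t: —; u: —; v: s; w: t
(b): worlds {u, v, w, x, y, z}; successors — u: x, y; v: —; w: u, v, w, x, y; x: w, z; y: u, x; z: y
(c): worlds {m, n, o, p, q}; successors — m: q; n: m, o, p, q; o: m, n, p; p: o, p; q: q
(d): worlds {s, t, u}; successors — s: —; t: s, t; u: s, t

(a)

The schema corresponds to partial functionality: ∀x ∀y ∀z (Rxy ∧ Rxz → y = z).
(a): condition met.
(b): fails — u sees both x and y.
(c): fails — n sees both m and o.
(d): fails — t sees both s and t.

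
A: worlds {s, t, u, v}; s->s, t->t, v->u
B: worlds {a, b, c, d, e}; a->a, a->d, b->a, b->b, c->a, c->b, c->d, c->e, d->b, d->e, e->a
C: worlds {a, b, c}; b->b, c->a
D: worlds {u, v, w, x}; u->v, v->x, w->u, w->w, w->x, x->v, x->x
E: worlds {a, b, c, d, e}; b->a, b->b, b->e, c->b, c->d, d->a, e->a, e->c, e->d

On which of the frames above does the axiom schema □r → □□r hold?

A, C

This is the axiom for transitivity; its first-order frame correspondent is ∀x ∀y ∀z (Rxy ∧ Ryz → Rxz).
A: satisfies the condition.
B: fails — Rea and Rad but not Red.
C: satisfies the condition.
D: fails — Ruv and Rvx but not Rux.
E: fails — Rcd and Rda but not Rca.
Valid on: A, C.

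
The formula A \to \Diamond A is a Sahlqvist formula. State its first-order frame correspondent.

reflexivity

Replacing A by ¬A and contraposing gives the equivalent schema □A → A.
Suppose □A→A is valid. At any x set V(A)={w : Rxw}. Then □A holds at x, so A holds at x, i.e. Rxx.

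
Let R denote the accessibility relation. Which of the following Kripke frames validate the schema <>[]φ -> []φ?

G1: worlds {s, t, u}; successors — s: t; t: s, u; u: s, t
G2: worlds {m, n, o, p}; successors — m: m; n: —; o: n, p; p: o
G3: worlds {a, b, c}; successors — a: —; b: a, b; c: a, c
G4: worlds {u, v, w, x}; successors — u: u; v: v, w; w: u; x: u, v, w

The schema corresponds to the Euclidean property: forall x forall y forall z (Rxy & Rxz -> Ryz).
G1: fails — Rst and Rst but not Rtt.
G2: fails — Ron and Ron but not Rnn.
G3: fails — Rba and Rba but not Raa.
G4: fails — Rvw and Rvv but not Rwv.

none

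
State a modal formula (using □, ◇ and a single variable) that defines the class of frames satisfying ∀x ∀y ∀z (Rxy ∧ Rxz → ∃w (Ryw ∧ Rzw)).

The condition is convergence. The .2 schema ◇□ψ → □◇ψ defines it.

◇□ψ → □◇ψ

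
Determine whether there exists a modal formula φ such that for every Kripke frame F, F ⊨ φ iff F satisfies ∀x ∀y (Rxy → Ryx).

Definable; p → □◇p defines it

Yes: it is symmetry, defined by the B schema p → □◇p.
Suppose p→□◇p is valid. Take Rxy and set V(p)={x}. Then p at x, so □◇p at x, so ◇p at y, so some z with Ryz has p; z=x, i.e. Ryx.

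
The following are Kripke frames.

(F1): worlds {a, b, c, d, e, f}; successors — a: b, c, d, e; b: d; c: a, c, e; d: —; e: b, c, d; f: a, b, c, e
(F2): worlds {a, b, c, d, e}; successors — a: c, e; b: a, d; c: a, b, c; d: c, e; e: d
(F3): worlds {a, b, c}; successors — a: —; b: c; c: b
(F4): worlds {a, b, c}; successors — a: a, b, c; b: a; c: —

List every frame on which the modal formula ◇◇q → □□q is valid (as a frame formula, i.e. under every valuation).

(F3)

This is the axiom for a generalized confluence (Geach) condition; its first-order frame correspondent is ∀x ∀y ∀z ((xR²y ∧ xR²z) → ∃w (y = w ∧ z = w)).
(F1): fails — aR²a, aR²b but a ≠ b.
(F2): fails — aR²a, aR²b but a ≠ b.
(F3): satisfies the condition.
(F4): fails — aR²a, aR²b but a ≠ b.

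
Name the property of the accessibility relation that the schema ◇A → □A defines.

partial functionality: ∀x ∀y ∀z (Rxy ∧ Rxz → y = z)

This is the CD axiom.
Its frame correspondent is partial functionality — ∀x ∀y ∀z (Rxy ∧ Rxz → y = z).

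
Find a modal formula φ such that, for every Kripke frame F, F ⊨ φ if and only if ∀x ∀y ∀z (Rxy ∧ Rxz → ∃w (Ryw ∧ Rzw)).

This is convergence; the standard corresponding axiom is .2: ◇□ψ → □◇ψ.
Suppose ◇□ψ→□◇ψ is valid. Take Rxy, Rxz and set V(ψ)={w : Ryw}. Then □ψ at y so ◇□ψ at x, so □◇ψ at x, so ◇ψ at z, giving w with Rzw and Ryw.

◇□ψ → □◇ψ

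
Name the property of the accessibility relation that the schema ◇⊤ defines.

◇⊤ holds at w iff w has a successor, so frame-validity of ◇⊤ is exactly seriality. Equivalently via □r → ◇r:
Suppose □r→◇r is valid. At any x set V(r)=W. Then □r at x, so ◇r at x, so x has a successor.
Conversely, on a frame with seriality the schema holds at every world under every valuation.
Frame condition: ∀x ∃y Rxy.

seriality: ∀x ∃y Rxy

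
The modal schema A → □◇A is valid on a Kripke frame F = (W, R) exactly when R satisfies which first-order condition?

This is the B axiom.
It corresponds to symmetry: ∀x ∀y (Rxy → Ryx).

symmetry: ∀x ∀y (Rxy → Ryx)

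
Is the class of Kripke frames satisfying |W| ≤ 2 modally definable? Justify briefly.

Not modally definable

Modal frame validity is preserved under disjoint unions.
Any modal formula valid on each of 3 disjoint one-world frames is valid on their disjoint union (validity is preserved under disjoint unions). Each one-world frame has |W|=1≤2, but the union has |W|=3.
So the class is not modally definable.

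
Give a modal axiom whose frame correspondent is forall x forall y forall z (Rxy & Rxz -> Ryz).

◇ψ → □◇ψ

This is the Euclidean property; the standard corresponding axiom is 5: ◇ψ → □◇ψ.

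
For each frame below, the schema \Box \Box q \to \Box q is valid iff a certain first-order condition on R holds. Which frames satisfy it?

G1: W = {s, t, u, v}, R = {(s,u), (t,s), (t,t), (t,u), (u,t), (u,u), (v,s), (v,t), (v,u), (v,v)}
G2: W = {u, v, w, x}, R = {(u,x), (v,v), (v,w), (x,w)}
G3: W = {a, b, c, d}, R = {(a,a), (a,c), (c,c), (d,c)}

This is the axiom for density; its first-order frame correspondent is \forall x \forall y (Rxy \to \exists z (Rxz \wedge Rzy)).
G1: ✓.
G2: fails — Rxw but no z with Rxz and Rzw.
G3: ✓.

G1, G3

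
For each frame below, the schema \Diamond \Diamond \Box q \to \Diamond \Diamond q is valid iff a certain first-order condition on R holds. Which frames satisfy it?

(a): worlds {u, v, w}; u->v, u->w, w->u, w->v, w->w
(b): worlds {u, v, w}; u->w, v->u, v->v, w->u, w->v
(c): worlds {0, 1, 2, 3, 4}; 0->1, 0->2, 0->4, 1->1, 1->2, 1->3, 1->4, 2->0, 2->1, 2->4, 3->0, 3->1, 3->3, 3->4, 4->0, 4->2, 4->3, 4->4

(c)

Frame correspondent (Sahlqvist): \forall x \forall y (x R^2 y \to \exists w (yRw \wedge x R^2 w)) — i.e. a generalized confluence (Geach) condition.
(a): fails — uR²v but no t with vRt and uR²t.
(b): fails — uR²u but no t with uRt and uR²t.
(c): satisfies the condition.
Valid on: (c).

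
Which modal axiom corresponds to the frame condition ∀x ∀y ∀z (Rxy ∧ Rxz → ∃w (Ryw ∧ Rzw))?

◇□q → □◇q

This is convergence; the standard corresponding axiom is .2: ◇□q → □◇q.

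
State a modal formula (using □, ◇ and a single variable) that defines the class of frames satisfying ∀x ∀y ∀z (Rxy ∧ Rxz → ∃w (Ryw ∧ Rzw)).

◇□p → □◇p

A defining formula is ◇□p → □◇p (the .2 axiom).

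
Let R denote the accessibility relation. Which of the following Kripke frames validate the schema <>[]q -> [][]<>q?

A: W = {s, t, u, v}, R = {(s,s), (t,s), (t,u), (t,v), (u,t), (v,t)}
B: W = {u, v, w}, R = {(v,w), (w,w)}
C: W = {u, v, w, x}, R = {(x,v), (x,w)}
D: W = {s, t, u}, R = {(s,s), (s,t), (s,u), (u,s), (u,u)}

B, C

This is the axiom for a generalized confluence (Geach) condition; its first-order frame correspondent is forall x forall y forall z ((xRy & x R^2 z) -> exists w (yRw & zRw)).
A: fails — tRu, tR²s but no w with uRw and sRw.
B: ✓.
C: ✓.
D: fails — sRs, sR²t but no w with sRw and tRw.
Valid on: B, C.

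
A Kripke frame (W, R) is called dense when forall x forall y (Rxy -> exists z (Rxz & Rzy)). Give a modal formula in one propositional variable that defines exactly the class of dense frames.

□□p → □p

A defining formula is □□p → □p (the C4 axiom).
Suppose □□p→□p is valid. Take Rxy and set V(p)={w : xR²w}. Then □□p at x, so □p at x, so p at y, i.e. ∃z(Rxz∧Rzy).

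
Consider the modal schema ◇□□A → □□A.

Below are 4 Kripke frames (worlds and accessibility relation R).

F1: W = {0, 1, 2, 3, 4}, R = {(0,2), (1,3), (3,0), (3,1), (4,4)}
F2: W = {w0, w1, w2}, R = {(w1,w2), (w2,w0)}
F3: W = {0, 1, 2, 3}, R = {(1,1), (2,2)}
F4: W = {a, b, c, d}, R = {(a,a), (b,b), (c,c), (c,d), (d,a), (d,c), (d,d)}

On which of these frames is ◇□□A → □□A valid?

F3

The schema corresponds to a generalized confluence (Geach) condition: ∀x ∀y ∀z ((xRy ∧ xR²z) → ∃w (yR²w ∧ z = w)).
F1: fails — 1R3, 1R²0 but no w with 3R²w and 0=w.
F2: fails — w1Rw2, w1R²w0 but no w with w2R²w and w0=w.
F3: ✓.
F4: fails — dRa, dR²c but no w with aR²w and c=w.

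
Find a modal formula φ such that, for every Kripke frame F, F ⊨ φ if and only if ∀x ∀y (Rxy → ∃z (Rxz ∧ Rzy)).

□□s → □s

A defining formula is □□s → □s (the C4 axiom).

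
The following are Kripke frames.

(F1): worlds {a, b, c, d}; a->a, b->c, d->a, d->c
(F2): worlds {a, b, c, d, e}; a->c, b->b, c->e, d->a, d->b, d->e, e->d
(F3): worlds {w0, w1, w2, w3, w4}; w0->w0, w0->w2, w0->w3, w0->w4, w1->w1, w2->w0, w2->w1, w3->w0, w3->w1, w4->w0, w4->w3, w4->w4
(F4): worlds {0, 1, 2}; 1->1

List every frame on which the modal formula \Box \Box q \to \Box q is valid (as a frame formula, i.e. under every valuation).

(F3), (F4)

Frame correspondent (Sahlqvist): \forall x \forall y (Rxy \to \exists z (Rxz \wedge Rzy)) — i.e. density.
(F1): fails — Rbc but no z with Rbz and Rzc.
(F2): fails — Rde but no z with Rdz and Rze.
(F3): holds.
(F4): holds.
Valid on: (F3), (F4).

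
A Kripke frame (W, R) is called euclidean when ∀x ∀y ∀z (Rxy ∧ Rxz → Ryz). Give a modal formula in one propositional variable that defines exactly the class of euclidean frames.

The condition is the Euclidean property. The 5 schema ◇p → □◇p defines it.
Suppose ◇p→□◇p is valid. Take Rxy, Rxz and set V(p)={y}. Then ◇p at x, so □◇p at x, so ◇p at z, so some w with Rzw has p; w=y, i.e. Rzy. By symmetry of the argument, Ryz.

◇p → □◇p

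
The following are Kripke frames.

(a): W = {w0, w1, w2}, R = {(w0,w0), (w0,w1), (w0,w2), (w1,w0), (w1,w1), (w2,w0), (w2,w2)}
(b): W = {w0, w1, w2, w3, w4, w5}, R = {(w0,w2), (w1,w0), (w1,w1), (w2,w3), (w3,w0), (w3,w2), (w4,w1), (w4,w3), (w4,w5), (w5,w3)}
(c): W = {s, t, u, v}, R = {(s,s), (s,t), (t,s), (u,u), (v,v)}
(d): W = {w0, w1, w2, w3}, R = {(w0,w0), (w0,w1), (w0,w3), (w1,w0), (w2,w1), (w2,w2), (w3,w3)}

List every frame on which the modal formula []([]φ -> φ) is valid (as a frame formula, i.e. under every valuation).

This is the axiom for shift-reflexivity; its first-order frame correspondent is forall x forall y (Rxy -> Ryy).
(a): condition met.
(b): fails — Rw1w0 but not Rw0w0.
(c): fails — Rst but not Rtt.
(d): fails — Rw0w1 but not Rw1w1.
Valid on: (a).

(a)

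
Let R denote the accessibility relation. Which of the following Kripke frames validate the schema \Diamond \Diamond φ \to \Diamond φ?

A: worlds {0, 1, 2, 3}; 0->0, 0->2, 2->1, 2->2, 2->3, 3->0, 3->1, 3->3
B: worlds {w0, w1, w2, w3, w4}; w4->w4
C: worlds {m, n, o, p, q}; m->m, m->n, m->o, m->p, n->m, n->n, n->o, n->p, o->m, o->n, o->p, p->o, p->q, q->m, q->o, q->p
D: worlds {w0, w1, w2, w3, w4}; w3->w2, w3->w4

Frame correspondent (Sahlqvist): \forall x \forall y \forall z (Rxy \wedge Ryz \to Rxz) — i.e. transitivity.
A: fails — R02 and R23 but not R03.
B: condition met.
C: fails — Rom and Rmo but not Roo.
D: condition met.
Valid on: B, D.

B, D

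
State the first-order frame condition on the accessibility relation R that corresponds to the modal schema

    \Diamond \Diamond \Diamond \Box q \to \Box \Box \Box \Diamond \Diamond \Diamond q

\forall x \forall y \forall z ((x R^3 y \wedge x R^3 z) \to \exists w (yRw \wedge z R^3 w))

This is a Sahlqvist (Geach-type) schema ◇^3□^1q → □^3◇^3q.
First-order correspondent: \forall x \forall y \forall z ((x R^3 y \wedge x R^3 z) \to \exists w (yRw \wedge z R^3 w)).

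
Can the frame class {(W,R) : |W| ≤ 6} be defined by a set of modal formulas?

Modal frame validity is preserved under disjoint unions.
Any modal formula valid on each of 7 disjoint one-world frames is valid on their disjoint union (validity is preserved under disjoint unions). Each one-world frame has |W|=1≤6, but the union has |W|=7.
So the class is not modally definable.

No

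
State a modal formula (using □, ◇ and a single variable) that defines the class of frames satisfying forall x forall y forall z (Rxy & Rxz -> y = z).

This is partial functionality; the standard corresponding axiom is CD: ◇p → □p.
Suppose ◇p→□p is valid. Take Rxy, Rxz and set V(p)={y}. Then ◇p at x, so □p at x, so p at z, i.e. z=y.

◇p → □p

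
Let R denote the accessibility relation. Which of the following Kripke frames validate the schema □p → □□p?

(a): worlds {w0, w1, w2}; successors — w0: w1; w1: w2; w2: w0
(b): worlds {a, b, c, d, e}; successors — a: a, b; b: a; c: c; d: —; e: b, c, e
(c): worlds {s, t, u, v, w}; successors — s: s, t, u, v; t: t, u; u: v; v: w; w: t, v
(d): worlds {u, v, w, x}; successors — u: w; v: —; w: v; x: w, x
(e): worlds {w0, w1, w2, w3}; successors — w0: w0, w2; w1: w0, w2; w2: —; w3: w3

(e)

Frame correspondent (Sahlqvist): ∀x ∀y ∀z (Rxy ∧ Ryz → Rxz) — i.e. transitivity.
(a): fails — Rw1w2 and Rw2w0 but not Rw1w0.
(b): fails — Reb and Rba but not Rea.
(c): fails — Ruv and Rvw but not Ruw.
(d): fails — Rxw and Rwv but not Rxv.
(e): holds.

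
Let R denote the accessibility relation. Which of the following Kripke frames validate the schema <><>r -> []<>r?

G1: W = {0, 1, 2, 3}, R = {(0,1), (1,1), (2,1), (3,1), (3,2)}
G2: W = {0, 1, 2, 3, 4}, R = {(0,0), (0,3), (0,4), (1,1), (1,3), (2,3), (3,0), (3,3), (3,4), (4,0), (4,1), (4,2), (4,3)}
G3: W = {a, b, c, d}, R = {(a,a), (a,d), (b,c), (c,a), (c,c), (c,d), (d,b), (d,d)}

The schema corresponds to a generalized confluence (Geach) condition: forall x forall y forall z ((x R^2 y & xRz) -> exists w (y = w & zRw)).
G1: satisfies the condition.
G2: fails — 0R²1, 0R0 but no w with 1=w and 0Rw.
G3: fails — aR²a, aRd but no w with a=w and dRw.

G1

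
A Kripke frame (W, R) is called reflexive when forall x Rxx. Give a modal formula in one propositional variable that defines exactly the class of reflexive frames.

The condition is reflexivity. The T schema □s → s defines it.
Suppose □s→s is valid. At any x set V(s)={w : Rxw}. Then □s holds at x, so s holds at x, i.e. Rxx.

□s → s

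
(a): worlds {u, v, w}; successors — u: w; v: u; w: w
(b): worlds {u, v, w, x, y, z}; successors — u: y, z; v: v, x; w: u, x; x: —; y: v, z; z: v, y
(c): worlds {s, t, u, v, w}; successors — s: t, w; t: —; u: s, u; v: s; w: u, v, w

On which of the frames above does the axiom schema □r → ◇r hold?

(a)

This is the axiom for seriality; its first-order frame correspondent is ∀x ∃y Rxy.
(a): ✓.
(b): fails — world x has no successor.
(c): fails — world t has no successor.
Valid on: (a).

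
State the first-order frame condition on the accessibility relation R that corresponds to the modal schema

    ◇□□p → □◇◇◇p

This is a Sahlqvist (Geach-type) schema ◇^1□^2p → □^1◇^3p.
Minimal-valuation argument: fix x; take any y with xR^1y and any z with xR^1z. Set V(p) to the set of worlds R-reachable from y in exactly 2 steps. Then □^2p holds at y, so the antecedent holds at x; validity forces ◇^3p at z, giving a w with zR^3w and yR^2w.
First-order correspondent: ∀x ∀y ∀z ((xRy ∧ xRz) → ∃w (yR²w ∧ zR³w)).

∀x ∀y ∀z ((xRy ∧ xRz) → ∃w (yR²w ∧ zR³w))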